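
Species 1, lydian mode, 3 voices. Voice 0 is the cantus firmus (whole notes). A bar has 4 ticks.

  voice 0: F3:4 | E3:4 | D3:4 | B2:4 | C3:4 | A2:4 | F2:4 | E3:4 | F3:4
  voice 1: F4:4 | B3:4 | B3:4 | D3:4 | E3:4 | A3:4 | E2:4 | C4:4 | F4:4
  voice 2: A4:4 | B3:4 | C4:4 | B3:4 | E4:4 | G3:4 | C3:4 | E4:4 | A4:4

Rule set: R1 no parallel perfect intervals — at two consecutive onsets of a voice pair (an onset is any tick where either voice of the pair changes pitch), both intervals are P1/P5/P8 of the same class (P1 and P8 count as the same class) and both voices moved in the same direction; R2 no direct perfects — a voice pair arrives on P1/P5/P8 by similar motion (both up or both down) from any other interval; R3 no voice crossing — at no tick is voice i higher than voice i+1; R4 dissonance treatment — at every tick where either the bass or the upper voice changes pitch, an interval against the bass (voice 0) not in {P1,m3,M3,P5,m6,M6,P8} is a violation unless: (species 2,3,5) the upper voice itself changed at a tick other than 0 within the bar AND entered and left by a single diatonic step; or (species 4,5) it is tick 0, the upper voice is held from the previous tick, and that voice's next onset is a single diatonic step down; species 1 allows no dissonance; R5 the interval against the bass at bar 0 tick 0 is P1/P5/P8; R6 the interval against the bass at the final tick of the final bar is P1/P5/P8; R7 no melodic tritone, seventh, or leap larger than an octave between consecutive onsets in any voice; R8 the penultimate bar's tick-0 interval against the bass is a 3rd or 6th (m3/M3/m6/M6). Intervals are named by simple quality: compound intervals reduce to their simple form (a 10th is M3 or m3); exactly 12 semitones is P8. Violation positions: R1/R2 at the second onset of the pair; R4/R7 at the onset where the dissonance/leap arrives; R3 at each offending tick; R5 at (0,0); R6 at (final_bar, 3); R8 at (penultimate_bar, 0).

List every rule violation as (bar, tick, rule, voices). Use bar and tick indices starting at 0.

(0, 0, R5, (0, 2))
(1, 0, R2, (0, 1))
(1, 0, R2, (0, 2))
(1, 0, R2, (1, 2))
(1, 0, R7, (1,))
(1, 0, R7, (2,))
(2, 0, R4, (0, 2))
(3, 0, R2, (0, 2))
(4, 0, R2, (1, 2))
(5, 0, R3, (1, 2))
(5, 0, R4, (0, 2))
(5, 1, R3, (1, 2))
(5, 2, R3, (1, 2))
(5, 3, R3, (1, 2))
(6, 0, R2, (0, 2))
(6, 0, R3, (0, 1))
(6, 0, R4, (0, 1))
(6, 0, R7, (1,))
(6, 1, R3, (0, 1))
(6, 2, R3, (0, 1))
(6, 3, R3, (0, 1))
(7, 0, R2, (0, 2))
(7, 0, R7, (0,))
(7, 0, R7, (1,))
(7, 0, R7, (2,))
(7, 0, R8, (0, 2))
(8, 0, R2, (0, 1))
(8, 3, R6, (0, 2))

bar 0: v0=F3 v1=F4 v2=A4 downbeat M3
bar 1: v0=E3 v1=B3 v2=B3 downbeat P5
bar 2: v0=D3 v1=B3 v2=C4 downbeat m7
bar 3: v0=B2 v1=D3 v2=B3 downbeat P8
bar 4: v0=C3 v1=E3 v2=E4 downbeat M3
bar 5: v0=A2 v1=A3 v2=G3 downbeat m7
bar 6: v0=F2 v1=E2 v2=C3 downbeat P5
bar 7: v0=E3 v1=C4 v2=E4 downbeat P8
bar 8: v0=F3 v1=F4 v2=A4 downbeat M3
  -> R5 @ bar 0 tick 0 v(0, 2): opens on M3
  -> R2 @ bar 1 tick 0 v(0, 1): F3/F4 P8 -> E3/B3 P5 similar
  -> R2 @ bar 1 tick 0 v(0, 2): F3/A4 M3 -> E3/B3 P5 similar
  -> R2 @ bar 1 tick 0 v(1, 2): F4/A4 M3 -> B3/B3 P1 similar
  -> R7 @ bar 1 tick 0 v(1,): F4->B3 leap 6st
  -> R7 @ bar 1 tick 0 v(2,): A4->B3 leap 10st
  -> R4 @ bar 2 tick 0 v(0, 2): D3/C4 m7 untreated
  -> R2 @ bar 3 tick 0 v(0, 2): D3/C4 m7 -> B2/B3 P8 similar
  -> R2 @ bar 4 tick 0 v(1, 2): D3/B3 M6 -> E3/E4 P8 similar
  -> R3 @ bar 5 tick 0 v(1, 2): A3 above G3
  -> R4 @ bar 5 tick 0 v(0, 2): A2/G3 m7 untreated
  -> R3 @ bar 5 tick 1 v(1, 2): A3 above G3
  -> R3 @ bar 5 tick 2 v(1, 2): A3 above G3
  -> R3 @ bar 5 tick 3 v(1, 2): A3 above G3
  -> R2 @ bar 6 tick 0 v(0, 2): A2/G3 m7 -> F2/C3 P5 similar
  -> R3 @ bar 6 tick 0 v(0, 1): F2 above E2
  -> R4 @ bar 6 tick 0 v(0, 1): F2/E2 m2 untreated
  -> R7 @ bar 6 tick 0 v(1,): A3->E2 leap 17st
  -> R3 @ bar 6 tick 1 v(0, 1): F2 above E2
  -> R3 @ bar 6 tick 2 v(0, 1): F2 above E2
  -> R3 @ bar 6 tick 3 v(0, 1): F2 above E2
  -> R2 @ bar 7 tick 0 v(0, 2): F2/C3 P5 -> E3/E4 P8 similar
  -> R7 @ bar 7 tick 0 v(0,): F2->E3 leap 11st
  -> R7 @ bar 7 tick 0 v(1,): E2->C4 leap 20st
  -> R7 @ bar 7 tick 0 v(2,): C3->E4 leap 16st
  -> R8 @ bar 7 tick 0 v(0, 2): penult P8 not 3rd/6th
  -> R2 @ bar 8 tick 0 v(0, 1): E3/C4 m6 -> F3/F4 P8 similar
  -> R6 @ bar 8 tick 3 v(0, 2): closes on M3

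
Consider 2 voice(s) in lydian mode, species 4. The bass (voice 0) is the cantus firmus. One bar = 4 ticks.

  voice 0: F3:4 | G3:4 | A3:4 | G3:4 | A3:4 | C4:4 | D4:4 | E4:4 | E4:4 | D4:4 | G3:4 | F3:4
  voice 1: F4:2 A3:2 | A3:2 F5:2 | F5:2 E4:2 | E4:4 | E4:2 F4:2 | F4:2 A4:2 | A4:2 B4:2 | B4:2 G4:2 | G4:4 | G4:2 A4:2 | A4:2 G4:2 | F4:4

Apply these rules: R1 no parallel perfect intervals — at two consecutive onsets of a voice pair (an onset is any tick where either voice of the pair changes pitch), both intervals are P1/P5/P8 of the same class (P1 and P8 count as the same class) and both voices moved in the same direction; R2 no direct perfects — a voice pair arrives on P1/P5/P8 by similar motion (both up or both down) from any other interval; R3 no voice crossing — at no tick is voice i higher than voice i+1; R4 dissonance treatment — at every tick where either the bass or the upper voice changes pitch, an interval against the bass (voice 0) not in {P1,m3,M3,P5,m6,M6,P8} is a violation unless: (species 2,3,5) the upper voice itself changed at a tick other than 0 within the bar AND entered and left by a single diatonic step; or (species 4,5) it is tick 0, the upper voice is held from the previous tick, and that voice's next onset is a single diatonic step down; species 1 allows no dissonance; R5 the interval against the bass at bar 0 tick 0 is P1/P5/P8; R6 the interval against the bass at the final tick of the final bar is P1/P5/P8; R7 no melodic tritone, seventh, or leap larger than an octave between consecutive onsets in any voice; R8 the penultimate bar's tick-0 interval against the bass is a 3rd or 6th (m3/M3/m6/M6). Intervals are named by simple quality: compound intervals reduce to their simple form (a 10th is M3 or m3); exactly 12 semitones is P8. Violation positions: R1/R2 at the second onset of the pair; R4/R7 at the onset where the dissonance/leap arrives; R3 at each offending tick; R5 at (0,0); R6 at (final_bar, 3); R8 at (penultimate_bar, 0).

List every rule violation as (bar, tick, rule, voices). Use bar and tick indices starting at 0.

bar 0: v0=F3 v1=F4 downbeat P8
bar 1: v0=G3 v1=A3 downbeat M2
bar 2: v0=A3 v1=F5 downbeat m6
bar 3: v0=G3 v1=E4 downbeat M6
bar 4: v0=A3 v1=E4 downbeat P5
bar 5: v0=C4 v1=F4 downbeat P4
bar 6: v0=D4 v1=A4 downbeat P5
bar 7: v0=E4 v1=B4 downbeat P5
bar 8: v0=E4 v1=G4 downbeat m3
bar 9: v0=D4 v1=G4 downbeat P4
bar 10: v0=G3 v1=A4 downbeat M2
bar 11: v0=F3 v1=F4 downbeat P8
  -> R4 @ bar 1 tick 0 v(0, 1): G3/A3 M2 untreated
  -> R4 @ bar 1 tick 2 v(0, 1): G3/F5 m7 untreated
  -> R7 @ bar 1 tick 2 v(1,): A3->F5 leap 20st
  -> R7 @ bar 2 tick 2 v(1,): F5->E4 leap 13st
  -> R4 @ bar 5 tick 0 v(0, 1): C4/F4 P4 untreated
  -> R4 @ bar 9 tick 0 v(0, 1): D4/G4 P4 untreated
  -> R8 @ bar 10 tick 0 v(0, 1): penult M2 not 3rd/6th
  -> R1 @ bar 11 tick 0 v(0, 1): G3/G4 P8 -> F3/F4 P8 similar

(1, 0, R4, (0, 1))
(1, 2, R4, (0, 1))
(1, 2, R7, (1,))
(2, 2, R7, (1,))
(5, 0, R4, (0, 1))
(9, 0, R4, (0, 1))
(10, 0, R8, (0, 1))
(11, 0, R1, (0, 1))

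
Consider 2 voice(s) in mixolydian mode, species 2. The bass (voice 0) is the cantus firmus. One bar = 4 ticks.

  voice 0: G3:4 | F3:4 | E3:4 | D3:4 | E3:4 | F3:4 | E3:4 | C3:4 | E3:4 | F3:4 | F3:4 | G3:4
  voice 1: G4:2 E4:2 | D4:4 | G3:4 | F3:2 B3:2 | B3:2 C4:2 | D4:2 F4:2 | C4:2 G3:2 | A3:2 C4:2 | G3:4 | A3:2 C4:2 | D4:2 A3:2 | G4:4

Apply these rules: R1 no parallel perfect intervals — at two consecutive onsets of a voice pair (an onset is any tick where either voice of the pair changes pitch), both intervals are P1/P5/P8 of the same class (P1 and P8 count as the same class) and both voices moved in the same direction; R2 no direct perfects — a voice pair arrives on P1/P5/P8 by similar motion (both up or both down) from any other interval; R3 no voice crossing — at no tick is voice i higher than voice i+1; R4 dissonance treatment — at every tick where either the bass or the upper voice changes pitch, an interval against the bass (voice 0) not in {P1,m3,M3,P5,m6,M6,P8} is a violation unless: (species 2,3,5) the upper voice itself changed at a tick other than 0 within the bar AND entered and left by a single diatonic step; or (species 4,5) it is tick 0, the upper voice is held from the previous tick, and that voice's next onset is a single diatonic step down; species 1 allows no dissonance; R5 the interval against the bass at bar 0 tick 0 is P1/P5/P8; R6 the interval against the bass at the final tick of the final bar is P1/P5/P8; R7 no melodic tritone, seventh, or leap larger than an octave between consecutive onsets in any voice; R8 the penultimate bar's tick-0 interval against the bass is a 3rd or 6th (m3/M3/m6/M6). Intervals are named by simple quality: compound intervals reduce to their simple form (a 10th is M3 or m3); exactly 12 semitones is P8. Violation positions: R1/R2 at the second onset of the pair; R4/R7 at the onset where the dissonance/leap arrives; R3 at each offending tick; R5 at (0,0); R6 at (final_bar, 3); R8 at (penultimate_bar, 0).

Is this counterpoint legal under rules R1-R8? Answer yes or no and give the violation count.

No (3 violations)

bar 0: v0=G3 v1=G4 (P8)
bar 1: v0=F3 v1=D4 (M6)
bar 2: v0=E3 v1=G3 (m3)
bar 3: v0=D3 v1=F3 (m3)
bar 4: v0=E3 v1=B3 (P5)
bar 5: v0=F3 v1=D4 (M6)
bar 6: v0=E3 v1=C4 (m6)
bar 7: v0=C3 v1=A3 (M6)
bar 8: v0=E3 v1=G3 (m3)
bar 9: v0=F3 v1=A3 (M3)
bar 10: v0=F3 v1=D4 (M6)
bar 11: v0=G3 v1=G4 (P8)
  R7 @ bar3.2: F3->B3 leap 6st
  R2 @ bar11.0: F3/A3 M3 -> G3/G4 P8 similar
  R7 @ bar11.0: A3->G4 leap 10st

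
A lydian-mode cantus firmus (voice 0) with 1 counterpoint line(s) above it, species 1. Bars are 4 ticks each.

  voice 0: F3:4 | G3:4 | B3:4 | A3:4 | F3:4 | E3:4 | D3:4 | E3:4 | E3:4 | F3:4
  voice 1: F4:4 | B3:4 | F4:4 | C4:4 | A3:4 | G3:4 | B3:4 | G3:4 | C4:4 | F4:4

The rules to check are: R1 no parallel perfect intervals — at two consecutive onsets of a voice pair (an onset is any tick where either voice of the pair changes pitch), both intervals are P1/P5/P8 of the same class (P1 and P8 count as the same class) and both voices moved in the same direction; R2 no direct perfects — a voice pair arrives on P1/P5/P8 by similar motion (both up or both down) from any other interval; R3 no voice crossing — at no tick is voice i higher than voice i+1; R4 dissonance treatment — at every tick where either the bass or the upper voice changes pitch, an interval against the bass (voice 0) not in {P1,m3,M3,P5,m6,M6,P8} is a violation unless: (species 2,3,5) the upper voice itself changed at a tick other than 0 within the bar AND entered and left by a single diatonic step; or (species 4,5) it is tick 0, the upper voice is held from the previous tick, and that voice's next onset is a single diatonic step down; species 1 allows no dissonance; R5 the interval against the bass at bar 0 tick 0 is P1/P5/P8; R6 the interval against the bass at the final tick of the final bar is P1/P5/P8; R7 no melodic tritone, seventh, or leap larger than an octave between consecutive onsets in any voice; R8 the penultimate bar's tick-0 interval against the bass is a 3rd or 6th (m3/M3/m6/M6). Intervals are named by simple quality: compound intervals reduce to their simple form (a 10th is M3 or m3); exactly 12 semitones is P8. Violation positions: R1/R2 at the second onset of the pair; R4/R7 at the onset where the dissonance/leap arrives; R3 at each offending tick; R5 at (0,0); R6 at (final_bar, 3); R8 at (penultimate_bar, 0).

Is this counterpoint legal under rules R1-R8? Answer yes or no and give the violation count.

bar 0: v0=F3 v1=F4 (P8)
bar 1: v0=G3 v1=B3 (M3)
bar 2: v0=B3 v1=F4 (TT)
bar 3: v0=A3 v1=C4 (m3)
bar 4: v0=F3 v1=A3 (M3)
bar 5: v0=E3 v1=G3 (m3)
bar 6: v0=D3 v1=B3 (M6)
bar 7: v0=E3 v1=G3 (m3)
bar 8: v0=E3 v1=C4 (m6)
bar 9: v0=F3 v1=F4 (P8)
  R7 @ bar1.0: F4->B3 leap 6st
  R4 @ bar2.0: B3/F4 TT untreated
  R7 @ bar2.0: B3->F4 leap 6st
  R2 @ bar9.0: E3/C4 m6 -> F3/F4 P8 similar

No (4 violations)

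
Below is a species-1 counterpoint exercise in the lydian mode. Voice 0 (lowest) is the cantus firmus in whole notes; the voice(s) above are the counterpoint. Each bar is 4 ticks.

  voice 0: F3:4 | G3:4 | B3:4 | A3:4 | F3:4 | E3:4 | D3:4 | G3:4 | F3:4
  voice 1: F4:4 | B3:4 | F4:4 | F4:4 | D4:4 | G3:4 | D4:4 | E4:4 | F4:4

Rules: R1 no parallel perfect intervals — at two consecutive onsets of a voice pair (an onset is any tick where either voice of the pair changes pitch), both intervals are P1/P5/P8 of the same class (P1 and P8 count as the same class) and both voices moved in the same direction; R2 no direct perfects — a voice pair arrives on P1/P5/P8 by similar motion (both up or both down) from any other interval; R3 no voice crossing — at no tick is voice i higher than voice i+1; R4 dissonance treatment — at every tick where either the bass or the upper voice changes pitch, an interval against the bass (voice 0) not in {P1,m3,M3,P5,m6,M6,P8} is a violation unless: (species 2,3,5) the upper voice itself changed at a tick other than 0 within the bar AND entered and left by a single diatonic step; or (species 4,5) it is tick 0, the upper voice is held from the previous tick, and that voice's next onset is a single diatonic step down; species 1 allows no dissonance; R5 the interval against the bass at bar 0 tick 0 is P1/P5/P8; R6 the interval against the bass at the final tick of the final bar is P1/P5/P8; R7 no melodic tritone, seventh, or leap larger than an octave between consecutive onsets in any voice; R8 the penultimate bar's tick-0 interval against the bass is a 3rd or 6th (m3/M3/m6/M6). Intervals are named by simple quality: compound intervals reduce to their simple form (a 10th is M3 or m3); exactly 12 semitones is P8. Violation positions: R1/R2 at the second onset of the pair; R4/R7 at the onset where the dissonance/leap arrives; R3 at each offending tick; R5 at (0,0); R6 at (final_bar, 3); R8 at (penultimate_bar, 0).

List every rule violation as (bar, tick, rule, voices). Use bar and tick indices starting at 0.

(1, 0, R7, (1,))
(2, 0, R4, (0, 1))
(2, 0, R7, (1,))

bar 0: v0=F3 v1=F4 downbeat P8
bar 1: v0=G3 v1=B3 downbeat M3
bar 2: v0=B3 v1=F4 downbeat TT
bar 3: v0=A3 v1=F4 downbeat m6
bar 4: v0=F3 v1=D4 downbeat M6
bar 5: v0=E3 v1=G3 downbeat m3
bar 6: v0=D3 v1=D4 downbeat P8
bar 7: v0=G3 v1=E4 downbeat M6
bar 8: v0=F3 v1=F4 downbeat P8
  -> R7 @ bar 1 tick 0 v(1,): F4->B3 leap 6st
  -> R4 @ bar 2 tick 0 v(0, 1): B3/F4 TT untreated
  -> R7 @ bar 2 tick 0 v(1,): B3->F4 leap 6st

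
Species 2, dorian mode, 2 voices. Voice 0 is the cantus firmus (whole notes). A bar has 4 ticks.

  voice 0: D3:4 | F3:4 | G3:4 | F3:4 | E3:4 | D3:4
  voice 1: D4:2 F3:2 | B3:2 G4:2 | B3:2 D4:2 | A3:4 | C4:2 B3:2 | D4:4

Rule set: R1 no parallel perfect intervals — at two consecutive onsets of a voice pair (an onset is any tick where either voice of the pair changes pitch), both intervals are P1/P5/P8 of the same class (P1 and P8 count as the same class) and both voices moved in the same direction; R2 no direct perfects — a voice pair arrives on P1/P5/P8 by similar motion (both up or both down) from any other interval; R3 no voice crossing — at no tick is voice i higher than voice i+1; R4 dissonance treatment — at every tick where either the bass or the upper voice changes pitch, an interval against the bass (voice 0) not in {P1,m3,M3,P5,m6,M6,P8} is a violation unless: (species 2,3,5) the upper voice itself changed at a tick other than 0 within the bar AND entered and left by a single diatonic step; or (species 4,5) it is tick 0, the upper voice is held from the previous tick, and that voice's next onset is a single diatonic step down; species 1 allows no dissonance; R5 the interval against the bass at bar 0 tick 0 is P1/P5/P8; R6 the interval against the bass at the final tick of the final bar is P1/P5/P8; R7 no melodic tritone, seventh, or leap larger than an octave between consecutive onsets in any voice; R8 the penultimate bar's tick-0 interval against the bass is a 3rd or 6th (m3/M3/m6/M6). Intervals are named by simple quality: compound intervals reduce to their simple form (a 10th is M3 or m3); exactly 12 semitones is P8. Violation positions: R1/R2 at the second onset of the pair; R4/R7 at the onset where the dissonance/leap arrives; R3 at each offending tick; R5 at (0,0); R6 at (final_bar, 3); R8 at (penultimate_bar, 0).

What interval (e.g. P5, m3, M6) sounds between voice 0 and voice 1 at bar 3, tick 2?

voice 0=F3 voice 1=A3 -> M3

M3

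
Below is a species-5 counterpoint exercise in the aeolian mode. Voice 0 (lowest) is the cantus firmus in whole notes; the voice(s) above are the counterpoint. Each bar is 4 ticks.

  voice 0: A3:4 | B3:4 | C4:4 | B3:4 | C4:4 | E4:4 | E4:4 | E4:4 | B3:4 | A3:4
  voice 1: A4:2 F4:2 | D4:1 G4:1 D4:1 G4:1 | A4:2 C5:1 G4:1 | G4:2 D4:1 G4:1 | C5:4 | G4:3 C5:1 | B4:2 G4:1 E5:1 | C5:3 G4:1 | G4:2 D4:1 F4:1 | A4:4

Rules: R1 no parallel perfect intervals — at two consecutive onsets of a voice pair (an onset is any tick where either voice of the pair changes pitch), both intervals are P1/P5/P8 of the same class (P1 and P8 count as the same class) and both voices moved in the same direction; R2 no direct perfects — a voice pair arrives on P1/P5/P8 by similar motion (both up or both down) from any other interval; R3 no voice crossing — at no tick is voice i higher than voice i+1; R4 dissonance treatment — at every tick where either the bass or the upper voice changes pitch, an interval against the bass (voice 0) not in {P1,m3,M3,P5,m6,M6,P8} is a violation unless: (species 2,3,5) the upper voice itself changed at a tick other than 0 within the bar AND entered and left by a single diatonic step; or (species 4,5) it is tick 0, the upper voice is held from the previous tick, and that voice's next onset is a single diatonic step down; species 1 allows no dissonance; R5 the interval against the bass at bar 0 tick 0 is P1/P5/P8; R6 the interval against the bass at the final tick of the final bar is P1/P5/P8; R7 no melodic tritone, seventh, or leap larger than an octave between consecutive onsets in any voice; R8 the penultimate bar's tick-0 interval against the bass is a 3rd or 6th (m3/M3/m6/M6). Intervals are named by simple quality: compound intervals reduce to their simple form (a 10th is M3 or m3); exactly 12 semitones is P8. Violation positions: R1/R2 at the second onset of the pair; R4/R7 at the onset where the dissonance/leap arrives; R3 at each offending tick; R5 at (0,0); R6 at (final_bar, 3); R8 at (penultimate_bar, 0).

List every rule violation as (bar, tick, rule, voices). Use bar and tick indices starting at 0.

bar 0: v0=A3 v1=A4 downbeat P8
bar 1: v0=B3 v1=D4 downbeat m3
bar 2: v0=C4 v1=A4 downbeat M6
bar 3: v0=B3 v1=G4 downbeat m6
bar 4: v0=C4 v1=C5 downbeat P8
bar 5: v0=E4 v1=G4 downbeat m3
bar 6: v0=E4 v1=B4 downbeat P5
bar 7: v0=E4 v1=C5 downbeat m6
bar 8: v0=B3 v1=G4 downbeat m6
bar 9: v0=A3 v1=A4 downbeat P8
  -> R2 @ bar 4 tick 0 v(0, 1): B3/G4 m6 -> C4/C5 P8 similar
  -> R4 @ bar 8 tick 3 v(0, 1): B3/F4 TT untreated

(4, 0, R2, (0, 1))
(8, 3, R4, (0, 1))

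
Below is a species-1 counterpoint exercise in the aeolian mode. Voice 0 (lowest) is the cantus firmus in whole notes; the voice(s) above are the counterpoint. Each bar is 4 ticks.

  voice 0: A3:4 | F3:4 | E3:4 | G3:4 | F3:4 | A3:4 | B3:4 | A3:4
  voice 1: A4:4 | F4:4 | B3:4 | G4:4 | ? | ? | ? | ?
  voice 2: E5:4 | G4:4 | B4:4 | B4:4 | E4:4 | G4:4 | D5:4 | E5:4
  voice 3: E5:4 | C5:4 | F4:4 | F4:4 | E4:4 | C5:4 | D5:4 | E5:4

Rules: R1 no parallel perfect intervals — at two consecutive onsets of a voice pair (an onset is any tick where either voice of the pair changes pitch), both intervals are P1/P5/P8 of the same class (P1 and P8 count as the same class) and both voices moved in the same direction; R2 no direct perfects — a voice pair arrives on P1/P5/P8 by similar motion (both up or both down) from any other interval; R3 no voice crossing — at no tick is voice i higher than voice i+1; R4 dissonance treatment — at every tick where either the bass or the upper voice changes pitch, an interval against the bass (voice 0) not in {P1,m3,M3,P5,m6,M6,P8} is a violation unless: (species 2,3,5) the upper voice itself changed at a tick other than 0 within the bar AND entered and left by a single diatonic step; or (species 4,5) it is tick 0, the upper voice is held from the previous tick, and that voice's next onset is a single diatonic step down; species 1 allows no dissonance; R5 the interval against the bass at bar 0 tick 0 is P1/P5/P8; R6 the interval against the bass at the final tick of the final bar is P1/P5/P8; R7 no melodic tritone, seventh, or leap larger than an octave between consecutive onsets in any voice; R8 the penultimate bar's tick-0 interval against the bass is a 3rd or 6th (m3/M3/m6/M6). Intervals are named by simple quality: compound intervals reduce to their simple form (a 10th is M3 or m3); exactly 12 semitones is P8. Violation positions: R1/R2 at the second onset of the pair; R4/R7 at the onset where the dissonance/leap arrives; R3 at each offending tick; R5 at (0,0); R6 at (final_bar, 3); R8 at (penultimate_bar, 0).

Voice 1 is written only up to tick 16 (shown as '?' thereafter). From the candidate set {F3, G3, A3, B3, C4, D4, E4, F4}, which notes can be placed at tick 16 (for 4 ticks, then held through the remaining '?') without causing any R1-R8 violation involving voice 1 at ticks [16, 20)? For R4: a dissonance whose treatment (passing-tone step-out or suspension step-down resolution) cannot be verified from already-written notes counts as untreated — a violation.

{D4}

F3: violates R1,R7
G3: violates R4
A3: violates R2,R7
B3: violates R4
C4: violates R2
D4: legal
E4: violates R2,R4
F4: violates R1,R3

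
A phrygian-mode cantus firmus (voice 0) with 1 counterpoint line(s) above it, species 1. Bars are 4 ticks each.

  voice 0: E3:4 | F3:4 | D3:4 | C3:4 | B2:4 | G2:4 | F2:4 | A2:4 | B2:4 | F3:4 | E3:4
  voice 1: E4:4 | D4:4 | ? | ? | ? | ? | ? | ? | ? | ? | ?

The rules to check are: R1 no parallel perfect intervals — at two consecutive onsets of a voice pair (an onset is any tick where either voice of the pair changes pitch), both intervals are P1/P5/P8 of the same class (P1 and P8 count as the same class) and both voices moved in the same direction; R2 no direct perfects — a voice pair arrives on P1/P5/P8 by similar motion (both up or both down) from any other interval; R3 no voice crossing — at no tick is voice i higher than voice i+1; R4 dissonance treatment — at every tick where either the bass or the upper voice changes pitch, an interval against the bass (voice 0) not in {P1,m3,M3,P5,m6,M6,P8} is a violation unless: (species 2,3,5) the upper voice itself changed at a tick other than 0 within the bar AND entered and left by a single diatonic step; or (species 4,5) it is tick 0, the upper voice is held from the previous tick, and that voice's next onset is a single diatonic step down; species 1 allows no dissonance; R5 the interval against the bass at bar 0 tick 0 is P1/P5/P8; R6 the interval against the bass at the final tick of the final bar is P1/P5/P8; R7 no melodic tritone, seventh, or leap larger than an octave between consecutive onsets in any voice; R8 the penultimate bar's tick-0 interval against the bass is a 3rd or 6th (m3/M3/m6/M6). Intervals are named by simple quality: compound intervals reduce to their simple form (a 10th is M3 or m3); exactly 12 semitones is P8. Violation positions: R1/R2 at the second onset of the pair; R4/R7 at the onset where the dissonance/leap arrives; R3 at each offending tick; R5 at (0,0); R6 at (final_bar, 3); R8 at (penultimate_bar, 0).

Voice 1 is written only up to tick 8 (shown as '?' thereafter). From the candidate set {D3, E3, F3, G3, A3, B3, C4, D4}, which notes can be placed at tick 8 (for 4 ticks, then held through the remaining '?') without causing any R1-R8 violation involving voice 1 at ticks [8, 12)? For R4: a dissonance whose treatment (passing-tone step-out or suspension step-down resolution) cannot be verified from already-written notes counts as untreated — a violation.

{B3, D4, F3}

D3: violates R2
E3: violates R4,R7
F3: legal
G3: violates R4
A3: violates R2
B3: legal
C4: violates R4
D4: legal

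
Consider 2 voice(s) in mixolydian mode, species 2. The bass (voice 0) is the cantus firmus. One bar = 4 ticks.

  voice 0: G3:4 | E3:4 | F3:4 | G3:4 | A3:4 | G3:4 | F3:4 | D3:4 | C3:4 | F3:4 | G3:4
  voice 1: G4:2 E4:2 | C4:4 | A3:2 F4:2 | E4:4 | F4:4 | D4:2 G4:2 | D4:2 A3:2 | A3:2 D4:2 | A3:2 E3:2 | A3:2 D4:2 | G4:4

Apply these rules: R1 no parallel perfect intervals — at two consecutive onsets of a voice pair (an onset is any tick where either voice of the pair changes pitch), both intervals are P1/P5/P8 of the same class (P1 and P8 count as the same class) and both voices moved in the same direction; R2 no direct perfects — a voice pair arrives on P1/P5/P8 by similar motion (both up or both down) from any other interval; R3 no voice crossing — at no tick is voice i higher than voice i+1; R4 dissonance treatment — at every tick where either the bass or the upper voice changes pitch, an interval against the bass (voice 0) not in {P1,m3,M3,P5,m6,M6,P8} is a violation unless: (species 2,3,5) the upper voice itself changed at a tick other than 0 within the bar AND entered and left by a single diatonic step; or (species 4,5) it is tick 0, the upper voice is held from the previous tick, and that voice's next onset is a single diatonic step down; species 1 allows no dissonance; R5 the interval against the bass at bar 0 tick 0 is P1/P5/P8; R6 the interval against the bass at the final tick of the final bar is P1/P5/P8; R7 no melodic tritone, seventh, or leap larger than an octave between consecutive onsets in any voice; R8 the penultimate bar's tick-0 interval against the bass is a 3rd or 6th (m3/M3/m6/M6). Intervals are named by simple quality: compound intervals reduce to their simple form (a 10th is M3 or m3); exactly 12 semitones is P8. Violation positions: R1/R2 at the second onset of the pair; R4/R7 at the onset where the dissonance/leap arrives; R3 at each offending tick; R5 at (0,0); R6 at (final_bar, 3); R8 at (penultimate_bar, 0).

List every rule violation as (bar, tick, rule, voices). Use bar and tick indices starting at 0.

(5, 0, R2, (0, 1))
(10, 0, R2, (0, 1))

bar 0: v0=G3 v1=G4 downbeat P8
bar 1: v0=E3 v1=C4 downbeat m6
bar 2: v0=F3 v1=A3 downbeat M3
bar 3: v0=G3 v1=E4 downbeat M6
bar 4: v0=A3 v1=F4 downbeat m6
bar 5: v0=G3 v1=D4 downbeat P5
bar 6: v0=F3 v1=D4 downbeat M6
bar 7: v0=D3 v1=A3 downbeat P5
bar 8: v0=C3 v1=A3 downbeat M6
bar 9: v0=F3 v1=A3 downbeat M3
bar 10: v0=G3 v1=G4 downbeat P8
  -> R2 @ bar 5 tick 0 v(0, 1): A3/F4 m6 -> G3/D4 P5 similar
  -> R2 @ bar 10 tick 0 v(0, 1): F3/D4 M6 -> G3/G4 P8 similar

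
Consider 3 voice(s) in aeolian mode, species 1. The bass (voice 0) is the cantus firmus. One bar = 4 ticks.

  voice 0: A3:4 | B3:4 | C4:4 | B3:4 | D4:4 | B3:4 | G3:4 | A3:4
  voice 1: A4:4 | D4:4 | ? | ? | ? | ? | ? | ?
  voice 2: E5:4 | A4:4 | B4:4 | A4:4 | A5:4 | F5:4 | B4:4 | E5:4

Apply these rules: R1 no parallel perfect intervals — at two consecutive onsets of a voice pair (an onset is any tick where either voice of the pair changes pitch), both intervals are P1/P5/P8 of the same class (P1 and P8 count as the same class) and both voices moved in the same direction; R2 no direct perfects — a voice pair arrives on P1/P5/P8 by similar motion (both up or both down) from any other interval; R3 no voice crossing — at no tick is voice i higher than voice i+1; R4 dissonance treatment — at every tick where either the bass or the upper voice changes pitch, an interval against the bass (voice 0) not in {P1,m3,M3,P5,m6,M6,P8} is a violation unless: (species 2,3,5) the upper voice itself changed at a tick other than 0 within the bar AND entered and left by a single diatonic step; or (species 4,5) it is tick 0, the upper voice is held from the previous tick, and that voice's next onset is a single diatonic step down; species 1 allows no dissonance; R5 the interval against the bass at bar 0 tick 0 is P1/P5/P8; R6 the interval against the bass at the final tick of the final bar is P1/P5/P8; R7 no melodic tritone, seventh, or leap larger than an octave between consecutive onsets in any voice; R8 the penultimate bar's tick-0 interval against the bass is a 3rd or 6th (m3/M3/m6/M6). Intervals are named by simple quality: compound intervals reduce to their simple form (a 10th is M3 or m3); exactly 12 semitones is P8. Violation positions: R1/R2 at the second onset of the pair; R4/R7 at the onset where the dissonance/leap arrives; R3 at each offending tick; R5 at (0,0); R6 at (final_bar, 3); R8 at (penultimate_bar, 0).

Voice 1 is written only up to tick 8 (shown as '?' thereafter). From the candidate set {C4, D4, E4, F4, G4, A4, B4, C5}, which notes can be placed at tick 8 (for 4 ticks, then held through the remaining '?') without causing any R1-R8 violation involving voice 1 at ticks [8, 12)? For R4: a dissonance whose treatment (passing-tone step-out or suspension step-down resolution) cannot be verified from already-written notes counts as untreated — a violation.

C4: legal
D4: violates R4
E4: violates R1
F4: violates R4
G4: violates R2
A4: legal
B4: violates R2,R4
C5: violates R2,R3,R7

{A4, C4}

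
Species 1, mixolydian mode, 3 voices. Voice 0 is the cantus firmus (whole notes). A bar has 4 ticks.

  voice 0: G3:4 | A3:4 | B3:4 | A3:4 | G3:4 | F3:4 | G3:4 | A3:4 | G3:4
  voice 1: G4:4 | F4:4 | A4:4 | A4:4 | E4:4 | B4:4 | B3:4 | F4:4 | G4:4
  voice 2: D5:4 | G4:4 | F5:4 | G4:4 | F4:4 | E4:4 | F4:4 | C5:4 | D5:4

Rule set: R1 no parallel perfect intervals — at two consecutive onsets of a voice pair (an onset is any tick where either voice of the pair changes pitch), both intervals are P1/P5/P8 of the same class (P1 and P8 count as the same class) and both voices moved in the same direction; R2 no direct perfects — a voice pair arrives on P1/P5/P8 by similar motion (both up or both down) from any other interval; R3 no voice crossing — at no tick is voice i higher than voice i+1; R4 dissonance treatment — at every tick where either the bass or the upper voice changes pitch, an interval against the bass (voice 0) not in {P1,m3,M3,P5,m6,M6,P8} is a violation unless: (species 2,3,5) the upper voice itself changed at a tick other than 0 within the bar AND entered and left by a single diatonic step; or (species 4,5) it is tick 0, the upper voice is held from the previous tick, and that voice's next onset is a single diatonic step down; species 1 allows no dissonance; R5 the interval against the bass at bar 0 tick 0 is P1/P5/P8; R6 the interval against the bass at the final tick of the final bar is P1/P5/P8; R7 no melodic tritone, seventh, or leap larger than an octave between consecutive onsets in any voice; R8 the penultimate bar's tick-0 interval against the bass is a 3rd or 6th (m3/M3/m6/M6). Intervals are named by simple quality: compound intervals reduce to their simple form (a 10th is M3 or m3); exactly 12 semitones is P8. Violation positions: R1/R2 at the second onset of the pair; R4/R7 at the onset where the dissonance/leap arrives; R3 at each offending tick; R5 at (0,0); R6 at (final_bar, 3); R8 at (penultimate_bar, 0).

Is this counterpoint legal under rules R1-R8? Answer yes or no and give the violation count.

bar 0: v0=G3 v1=G4 v2=D5 (P5)
bar 1: v0=A3 v1=F4 v2=G4 (m7)
bar 2: v0=B3 v1=A4 v2=F5 (TT)
bar 3: v0=A3 v1=A4 v2=G4 (m7)
bar 4: v0=G3 v1=E4 v2=F4 (m7)
bar 5: v0=F3 v1=B4 v2=E4 (M7)
bar 6: v0=G3 v1=B3 v2=F4 (m7)
bar 7: v0=A3 v1=F4 v2=C5 (m3)
bar 8: v0=G3 v1=G4 v2=D5 (P5)
  R4 @ bar1.0: A3/G4 m7 untreated
  R4 @ bar2.0: B3/A4 m7 untreated
  R4 @ bar2.0: B3/F5 TT untreated
  R7 @ bar2.0: G4->F5 leap 10st
  R3 @ bar3.0: A4 above G4
  R4 @ bar3.0: A3/G4 m7 untreated
  R7 @ bar3.0: F5->G4 leap 10st
  R3 @ bar3.1: A4 above G4
  R3 @ bar3.2: A4 above G4
  R3 @ bar3.3: A4 above G4
  R4 @ bar4.0: G3/F4 m7 untreated
  R3 @ bar5.0: B4 above E4
  R4 @ bar5.0: F3/B4 TT untreated
  R4 @ bar5.0: F3/E4 M7 untreated
  R3 @ bar5.1: B4 above E4
  R3 @ bar5.2: B4 above E4
  R3 @ bar5.3: B4 above E4
  R4 @ bar6.0: G3/F4 m7 untreated
  R2 @ bar7.0: B3/F4 TT -> F4/C5 P5 similar
  R7 @ bar7.0: B3->F4 leap 6st
  R1 @ bar8.0: F4/C5 P5 -> G4/D5 P5 similar

No (21 violations)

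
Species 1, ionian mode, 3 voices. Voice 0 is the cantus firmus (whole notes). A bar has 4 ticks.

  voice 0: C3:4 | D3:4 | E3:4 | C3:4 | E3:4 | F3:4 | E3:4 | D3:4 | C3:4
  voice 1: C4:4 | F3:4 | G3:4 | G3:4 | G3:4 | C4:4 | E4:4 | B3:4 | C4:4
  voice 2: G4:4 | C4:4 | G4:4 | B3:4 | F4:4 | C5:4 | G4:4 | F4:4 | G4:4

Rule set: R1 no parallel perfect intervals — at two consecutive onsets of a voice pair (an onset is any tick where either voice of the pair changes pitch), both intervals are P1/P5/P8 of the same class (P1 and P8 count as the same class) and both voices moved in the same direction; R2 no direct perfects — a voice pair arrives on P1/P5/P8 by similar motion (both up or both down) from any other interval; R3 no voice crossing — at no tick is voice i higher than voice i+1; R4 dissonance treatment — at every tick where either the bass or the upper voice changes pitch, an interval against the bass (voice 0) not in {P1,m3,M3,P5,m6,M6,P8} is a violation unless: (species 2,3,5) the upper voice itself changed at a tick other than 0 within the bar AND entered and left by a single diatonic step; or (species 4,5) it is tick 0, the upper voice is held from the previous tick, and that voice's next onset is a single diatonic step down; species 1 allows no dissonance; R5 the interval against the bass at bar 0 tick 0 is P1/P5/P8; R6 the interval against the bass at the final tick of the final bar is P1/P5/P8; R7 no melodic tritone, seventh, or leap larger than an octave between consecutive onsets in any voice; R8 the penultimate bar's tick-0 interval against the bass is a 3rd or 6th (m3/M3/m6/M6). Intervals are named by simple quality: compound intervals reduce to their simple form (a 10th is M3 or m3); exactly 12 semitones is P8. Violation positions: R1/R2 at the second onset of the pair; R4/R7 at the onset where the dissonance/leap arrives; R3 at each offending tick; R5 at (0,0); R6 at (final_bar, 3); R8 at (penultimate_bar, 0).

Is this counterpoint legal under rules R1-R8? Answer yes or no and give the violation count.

No (10 violations)

bar 0: v0=C3 v1=C4 v2=G4 (P5)
bar 1: v0=D3 v1=F3 v2=C4 (m7)
bar 2: v0=E3 v1=G3 v2=G4 (m3)
bar 3: v0=C3 v1=G3 v2=B3 (M7)
bar 4: v0=E3 v1=G3 v2=F4 (m2)
bar 5: v0=F3 v1=C4 v2=C5 (P5)
bar 6: v0=E3 v1=E4 v2=G4 (m3)
bar 7: v0=D3 v1=B3 v2=F4 (m3)
bar 8: v0=C3 v1=C4 v2=G4 (P5)
  R1 @ bar1.0: C4/G4 P5 -> F3/C4 P5 similar
  R4 @ bar1.0: D3/C4 m7 untreated
  R2 @ bar2.0: F3/C4 P5 -> G3/G4 P8 similar
  R4 @ bar3.0: C3/B3 M7 untreated
  R4 @ bar4.0: E3/F4 m2 untreated
  R7 @ bar4.0: B3->F4 leap 6st
  R2 @ bar5.0: E3/G3 m3 -> F3/C4 P5 similar
  R2 @ bar5.0: E3/F4 m2 -> F3/C5 P5 similar
  R2 @ bar5.0: G3/F4 m7 -> C4/C5 P8 similar
  R2 @ bar8.0: B3/F4 TT -> C4/G4 P5 similar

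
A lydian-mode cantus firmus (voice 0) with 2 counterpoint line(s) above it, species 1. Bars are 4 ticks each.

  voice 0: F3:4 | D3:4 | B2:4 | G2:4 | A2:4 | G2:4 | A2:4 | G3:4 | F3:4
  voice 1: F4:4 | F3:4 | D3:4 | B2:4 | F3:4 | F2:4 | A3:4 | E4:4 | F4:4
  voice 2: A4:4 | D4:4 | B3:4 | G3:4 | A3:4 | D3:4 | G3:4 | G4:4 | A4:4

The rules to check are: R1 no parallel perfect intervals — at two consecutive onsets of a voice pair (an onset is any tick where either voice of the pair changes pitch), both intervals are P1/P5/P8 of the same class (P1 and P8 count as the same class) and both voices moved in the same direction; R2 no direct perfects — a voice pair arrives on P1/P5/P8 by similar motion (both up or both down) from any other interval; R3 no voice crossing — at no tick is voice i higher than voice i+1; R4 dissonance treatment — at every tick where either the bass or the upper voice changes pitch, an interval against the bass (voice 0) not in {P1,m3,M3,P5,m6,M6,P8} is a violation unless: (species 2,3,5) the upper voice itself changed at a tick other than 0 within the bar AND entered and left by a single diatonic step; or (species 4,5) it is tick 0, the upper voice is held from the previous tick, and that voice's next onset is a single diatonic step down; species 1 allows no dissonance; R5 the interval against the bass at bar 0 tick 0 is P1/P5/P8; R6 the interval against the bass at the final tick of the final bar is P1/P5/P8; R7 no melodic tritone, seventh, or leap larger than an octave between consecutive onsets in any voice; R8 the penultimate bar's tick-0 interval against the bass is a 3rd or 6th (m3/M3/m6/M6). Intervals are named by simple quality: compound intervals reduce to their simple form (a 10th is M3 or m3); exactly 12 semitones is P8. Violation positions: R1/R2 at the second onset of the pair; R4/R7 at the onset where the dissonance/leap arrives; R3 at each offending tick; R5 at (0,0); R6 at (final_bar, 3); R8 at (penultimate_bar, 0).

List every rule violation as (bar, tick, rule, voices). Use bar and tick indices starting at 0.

(0, 0, R5, (0, 2))
(1, 0, R2, (0, 2))
(2, 0, R1, (0, 2))
(3, 0, R1, (0, 2))
(4, 0, R1, (0, 2))
(4, 0, R7, (1,))
(5, 0, R2, (0, 2))
(5, 0, R3, (0, 1))
(5, 0, R4, (0, 1))
(5, 1, R3, (0, 1))
(5, 2, R3, (0, 1))
(5, 3, R3, (0, 1))
(6, 0, R2, (0, 1))
(6, 0, R3, (1, 2))
(6, 0, R4, (0, 2))
(6, 0, R7, (1,))
(6, 1, R3, (1, 2))
(6, 2, R3, (1, 2))
(6, 3, R3, (1, 2))
(7, 0, R2, (0, 2))
(7, 0, R7, (0,))
(7, 0, R8, (0, 2))
(8, 3, R6, (0, 2))

bar 0: v0=F3 v1=F4 v2=A4 downbeat M3
bar 1: v0=D3 v1=F3 v2=D4 downbeat P8
bar 2: v0=B2 v1=D3 v2=B3 downbeat P8
bar 3: v0=G2 v1=B2 v2=G3 downbeat P8
bar 4: v0=A2 v1=F3 v2=A3 downbeat P8
bar 5: v0=G2 v1=F2 v2=D3 downbeat P5
bar 6: v0=A2 v1=A3 v2=G3 downbeat m7
bar 7: v0=G3 v1=E4 v2=G4 downbeat P8
bar 8: v0=F3 v1=F4 v2=A4 downbeat M3
  -> R5 @ bar 0 tick 0 v(0, 2): opens on M3
  -> R2 @ bar 1 tick 0 v(0, 2): F3/A4 M3 -> D3/D4 P8 similar
  -> R1 @ bar 2 tick 0 v(0, 2): D3/D4 P8 -> B2/B3 P8 similar
  -> R1 @ bar 3 tick 0 v(0, 2): B2/B3 P8 -> G2/G3 P8 similar
  -> R1 @ bar 4 tick 0 v(0, 2): G2/G3 P8 -> A2/A3 P8 similar
  -> R7 @ bar 4 tick 0 v(1,): B2->F3 leap 6st
  -> R2 @ bar 5 tick 0 v(0, 2): A2/A3 P8 -> G2/D3 P5 similar
  -> R3 @ bar 5 tick 0 v(0, 1): G2 above F2
  -> R4 @ bar 5 tick 0 v(0, 1): G2/F2 M2 untreated
  -> R3 @ bar 5 tick 1 v(0, 1): G2 above F2
  -> R3 @ bar 5 tick 2 v(0, 1): G2 above F2
  -> R3 @ bar 5 tick 3 v(0, 1): G2 above F2
  -> R2 @ bar 6 tick 0 v(0, 1): G2/F2 M2 -> A2/A3 P8 similar
  -> R3 @ bar 6 tick 0 v(1, 2): A3 above G3
  -> R4 @ bar 6 tick 0 v(0, 2): A2/G3 m7 untreated
  -> R7 @ bar 6 tick 0 v(1,): F2->A3 leap 16st
  -> R3 @ bar 6 tick 1 v(1, 2): A3 above G3
  -> R3 @ bar 6 tick 2 v(1, 2): A3 above G3
  -> R3 @ bar 6 tick 3 v(1, 2): A3 above G3
  -> R2 @ bar 7 tick 0 v(0, 2): A2/G3 m7 -> G3/G4 P8 similar
  -> R7 @ bar 7 tick 0 v(0,): A2->G3 leap 10st
  -> R8 @ bar 7 tick 0 v(0, 2): penult P8 not 3rd/6th
  -> R6 @ bar 8 tick 3 v(0, 2): closes on M3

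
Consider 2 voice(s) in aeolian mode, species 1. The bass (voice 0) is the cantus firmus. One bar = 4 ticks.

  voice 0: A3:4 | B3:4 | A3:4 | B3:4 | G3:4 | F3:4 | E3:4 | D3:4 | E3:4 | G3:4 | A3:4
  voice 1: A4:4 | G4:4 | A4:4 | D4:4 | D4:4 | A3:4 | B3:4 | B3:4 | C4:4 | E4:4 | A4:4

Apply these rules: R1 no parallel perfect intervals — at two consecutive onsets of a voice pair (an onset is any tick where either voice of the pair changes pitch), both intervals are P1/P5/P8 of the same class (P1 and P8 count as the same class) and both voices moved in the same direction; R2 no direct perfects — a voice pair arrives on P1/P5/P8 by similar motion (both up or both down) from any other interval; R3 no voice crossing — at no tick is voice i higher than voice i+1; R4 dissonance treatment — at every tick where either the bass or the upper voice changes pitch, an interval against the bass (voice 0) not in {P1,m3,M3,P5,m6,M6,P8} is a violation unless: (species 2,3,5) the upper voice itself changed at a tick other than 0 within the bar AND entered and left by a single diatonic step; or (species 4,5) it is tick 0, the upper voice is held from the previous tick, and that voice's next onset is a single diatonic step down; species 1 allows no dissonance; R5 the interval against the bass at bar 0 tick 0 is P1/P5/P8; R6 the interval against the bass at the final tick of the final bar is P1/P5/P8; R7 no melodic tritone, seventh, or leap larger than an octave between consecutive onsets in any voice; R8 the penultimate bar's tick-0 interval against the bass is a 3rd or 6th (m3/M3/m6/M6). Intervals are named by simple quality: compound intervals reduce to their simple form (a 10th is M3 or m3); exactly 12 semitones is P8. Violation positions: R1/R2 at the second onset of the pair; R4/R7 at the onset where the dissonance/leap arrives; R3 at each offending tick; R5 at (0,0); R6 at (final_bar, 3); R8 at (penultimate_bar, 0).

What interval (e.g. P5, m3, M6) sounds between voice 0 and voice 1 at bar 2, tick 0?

P8

voice 0=A3 voice 1=A4 -> P8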